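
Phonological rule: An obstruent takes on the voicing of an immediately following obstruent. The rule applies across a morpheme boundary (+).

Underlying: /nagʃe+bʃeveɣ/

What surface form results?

[nakʃe+pʃeveɣ]

/g/ before /ʃ/ (voiceless) → [k]
/b/ before /ʃ/ (voiceless) → [p]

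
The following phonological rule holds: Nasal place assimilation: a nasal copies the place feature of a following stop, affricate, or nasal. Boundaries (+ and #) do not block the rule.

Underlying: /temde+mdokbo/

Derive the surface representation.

[tende+ndokbo]

/m/ before /d/ (alveolar) → [n]
/m/ before /d/ (alveolar) → [n]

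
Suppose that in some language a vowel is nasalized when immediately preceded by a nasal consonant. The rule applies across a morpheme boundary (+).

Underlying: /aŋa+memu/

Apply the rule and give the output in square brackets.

[aŋã+mẽmũ]

/a/ after nasal /ŋ/ → [ã]
/e/ after nasal /m/ → [ẽ]
/u/ after nasal /m/ → [ũ]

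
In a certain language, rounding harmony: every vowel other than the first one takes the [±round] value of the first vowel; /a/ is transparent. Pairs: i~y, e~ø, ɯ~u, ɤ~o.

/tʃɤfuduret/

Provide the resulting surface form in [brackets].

[tʃɤfɯdɯret]

/u/ harmonizes with /ɤ/ ([-round]) → [ɯ]
/u/ harmonizes with /ɤ/ ([-round]) → [ɯ]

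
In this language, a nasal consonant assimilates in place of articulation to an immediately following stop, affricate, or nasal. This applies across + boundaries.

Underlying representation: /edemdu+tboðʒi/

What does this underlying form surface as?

/m/ before /d/ (alveolar) → [n]

[edendu+tboðʒi]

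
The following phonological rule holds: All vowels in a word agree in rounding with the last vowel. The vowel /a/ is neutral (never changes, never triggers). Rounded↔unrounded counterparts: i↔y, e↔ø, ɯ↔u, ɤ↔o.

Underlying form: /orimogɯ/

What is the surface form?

/o/ harmonizes with /ɯ/ ([-round]) → [ɤ]
/o/ harmonizes with /ɯ/ ([-round]) → [ɤ]

[ɤrimɤgɯ]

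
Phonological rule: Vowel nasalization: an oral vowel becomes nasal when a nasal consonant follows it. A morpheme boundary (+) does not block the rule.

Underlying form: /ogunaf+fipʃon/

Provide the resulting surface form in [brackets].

[ogũnaf+fipʃõn]

/u/ before nasal /n/ → [ũ]
/o/ before nasal /n/ → [õ]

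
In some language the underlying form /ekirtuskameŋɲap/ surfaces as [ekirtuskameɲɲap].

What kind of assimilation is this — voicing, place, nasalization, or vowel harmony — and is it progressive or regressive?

place assimilation, regressive

/ŋ/→[ɲ].
Each target copies a feature from the following segment, so the direction is regressive.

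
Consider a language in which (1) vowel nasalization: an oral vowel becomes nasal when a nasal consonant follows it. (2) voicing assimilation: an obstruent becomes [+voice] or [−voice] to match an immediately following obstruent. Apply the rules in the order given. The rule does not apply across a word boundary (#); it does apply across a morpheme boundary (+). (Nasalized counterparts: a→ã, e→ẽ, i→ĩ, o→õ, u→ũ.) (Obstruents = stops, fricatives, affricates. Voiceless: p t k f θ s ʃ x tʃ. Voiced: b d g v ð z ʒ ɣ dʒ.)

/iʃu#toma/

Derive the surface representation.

Rule 1: /o/ before nasal /m/ → [õ]
After rule 1: iʃu#tõma
Rule 2: no segment meets the rule's conditions; no change.

[iʃu#tõma]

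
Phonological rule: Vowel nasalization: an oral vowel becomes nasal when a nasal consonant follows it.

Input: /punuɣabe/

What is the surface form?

[pũnuɣabe]

/u/ before nasal /n/ → [ũ]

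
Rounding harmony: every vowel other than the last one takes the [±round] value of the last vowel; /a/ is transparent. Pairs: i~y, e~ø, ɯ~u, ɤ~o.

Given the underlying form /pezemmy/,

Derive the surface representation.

[pøzømmy]

/e/ harmonizes with /y/ ([+round]) → [ø]
/e/ harmonizes with /y/ ([+round]) → [ø]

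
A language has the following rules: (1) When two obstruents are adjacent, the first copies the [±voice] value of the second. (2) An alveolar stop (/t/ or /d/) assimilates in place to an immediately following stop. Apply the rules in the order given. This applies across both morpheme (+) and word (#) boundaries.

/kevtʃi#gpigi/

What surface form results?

Rule 1: /v/ before /tʃ/ (voiceless) → [f]
Rule 1: /g/ before /p/ (voiceless) → [k]
After rule 1: keftʃi#kpigi
Rule 2: no segment meets the rule's conditions; no change.

[keftʃi#kpigi]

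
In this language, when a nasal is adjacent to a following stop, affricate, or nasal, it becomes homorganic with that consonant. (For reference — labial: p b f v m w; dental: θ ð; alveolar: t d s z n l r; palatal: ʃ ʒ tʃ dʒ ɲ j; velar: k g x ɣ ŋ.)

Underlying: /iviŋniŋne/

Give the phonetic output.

/ŋ/ before /n/ (alveolar) → [n]
/ŋ/ before /n/ (alveolar) → [n]

[ivinninne]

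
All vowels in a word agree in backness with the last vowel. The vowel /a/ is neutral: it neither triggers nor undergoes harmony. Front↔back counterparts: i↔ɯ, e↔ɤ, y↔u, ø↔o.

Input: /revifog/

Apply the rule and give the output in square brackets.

[rɤvɯfog]

/e/ harmonizes with /o/ ([+back]) → [ɤ]
/i/ harmonizes with /o/ ([+back]) → [ɯ]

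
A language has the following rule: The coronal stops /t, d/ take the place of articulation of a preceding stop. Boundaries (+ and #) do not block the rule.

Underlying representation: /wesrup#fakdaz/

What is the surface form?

/d/ after /k/ (velar) → [g]

[wesrup#fakgaz]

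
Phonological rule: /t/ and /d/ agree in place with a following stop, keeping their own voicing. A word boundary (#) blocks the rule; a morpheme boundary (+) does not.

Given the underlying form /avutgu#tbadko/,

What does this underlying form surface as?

[avukgu#pbagko]

/t/ before /g/ (velar) → [k]
/t/ before /b/ (labial) → [p]
/d/ before /k/ (velar) → [g]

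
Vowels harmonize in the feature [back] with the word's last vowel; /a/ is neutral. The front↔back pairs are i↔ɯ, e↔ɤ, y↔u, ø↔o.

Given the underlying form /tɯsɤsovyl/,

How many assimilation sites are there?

/ɯ/ harmonizes with /y/ ([-back]) → [i]
/ɤ/ harmonizes with /y/ ([-back]) → [e]
/o/ harmonizes with /y/ ([-back]) → [ø]
3 segments change.

3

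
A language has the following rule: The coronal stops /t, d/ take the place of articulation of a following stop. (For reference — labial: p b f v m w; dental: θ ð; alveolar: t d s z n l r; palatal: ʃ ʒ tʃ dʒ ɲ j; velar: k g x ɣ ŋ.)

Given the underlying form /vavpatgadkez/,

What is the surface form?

/t/ before /g/ (velar) → [k]
/d/ before /k/ (velar) → [g]

[vavpakgagkez]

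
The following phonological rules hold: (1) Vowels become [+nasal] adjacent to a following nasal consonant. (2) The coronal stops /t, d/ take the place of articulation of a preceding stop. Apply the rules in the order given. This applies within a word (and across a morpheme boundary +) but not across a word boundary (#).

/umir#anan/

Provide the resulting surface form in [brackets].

Rule 1: /u/ before nasal /m/ → [ũ]
Rule 1: /a/ before nasal /n/ → [ã]
Rule 1: /a/ before nasal /n/ → [ã]
After rule 1: ũmir#ãnãn
Rule 2: no segment meets the rule's conditions; no change.

[ũmir#ãnãn]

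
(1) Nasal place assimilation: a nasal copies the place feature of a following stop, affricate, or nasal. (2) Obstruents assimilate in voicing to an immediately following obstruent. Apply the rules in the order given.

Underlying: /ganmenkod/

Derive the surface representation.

Rule 1: /n/ before /m/ (labial) → [m]
Rule 1: /n/ before /k/ (velar) → [ŋ]
After rule 1: gammeŋkod
Rule 2: no segment meets the rule's conditions; no change.

[gammeŋkod]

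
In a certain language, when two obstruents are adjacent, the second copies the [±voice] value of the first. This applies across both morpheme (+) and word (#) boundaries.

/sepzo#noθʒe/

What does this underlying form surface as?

/z/ after /p/ (voiceless) → [s]
/ʒ/ after /θ/ (voiceless) → [ʃ]

[sepso#noθʃe]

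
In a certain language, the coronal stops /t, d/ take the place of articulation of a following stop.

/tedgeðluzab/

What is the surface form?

[teggeðluzab]

/d/ before /g/ (velar) → [g]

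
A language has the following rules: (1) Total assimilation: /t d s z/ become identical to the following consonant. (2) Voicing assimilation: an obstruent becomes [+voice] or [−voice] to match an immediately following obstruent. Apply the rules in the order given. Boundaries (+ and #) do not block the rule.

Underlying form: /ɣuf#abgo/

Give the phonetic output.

[ɣuf#abgo]

Rule 1: no segment meets the rule's conditions; no change.
After rule 1: ɣuf#abgo
Rule 2: no segment meets the rule's conditions; no change.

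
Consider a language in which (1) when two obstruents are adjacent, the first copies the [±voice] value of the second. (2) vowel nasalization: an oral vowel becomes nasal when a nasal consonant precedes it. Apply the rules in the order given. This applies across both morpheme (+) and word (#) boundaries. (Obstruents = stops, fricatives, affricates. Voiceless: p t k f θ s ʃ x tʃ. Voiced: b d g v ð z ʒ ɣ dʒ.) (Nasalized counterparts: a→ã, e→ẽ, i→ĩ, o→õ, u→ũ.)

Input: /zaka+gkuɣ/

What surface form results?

Rule 1: /g/ before /k/ (voiceless) → [k]
After rule 1: zaka+kkuɣ
Rule 2: no segment meets the rule's conditions; no change.

[zaka+kkuɣ]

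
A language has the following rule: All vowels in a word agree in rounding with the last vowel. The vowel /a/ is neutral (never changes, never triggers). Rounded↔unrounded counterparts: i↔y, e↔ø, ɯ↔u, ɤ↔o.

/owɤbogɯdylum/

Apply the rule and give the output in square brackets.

/ɤ/ harmonizes with /u/ ([+round]) → [o]
/ɯ/ harmonizes with /u/ ([+round]) → [u]

[owobogudylum]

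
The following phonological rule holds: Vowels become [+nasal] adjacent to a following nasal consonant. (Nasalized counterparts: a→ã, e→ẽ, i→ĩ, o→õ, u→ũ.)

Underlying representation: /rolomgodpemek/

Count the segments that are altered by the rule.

/o/ before nasal /m/ → [õ]
/e/ before nasal /m/ → [ẽ]
2 segments change.

2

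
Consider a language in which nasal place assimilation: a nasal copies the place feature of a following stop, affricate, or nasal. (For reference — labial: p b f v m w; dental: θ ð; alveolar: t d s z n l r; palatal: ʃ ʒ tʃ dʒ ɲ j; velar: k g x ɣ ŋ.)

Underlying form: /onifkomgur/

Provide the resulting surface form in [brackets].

[onifkoŋgur]

/m/ before /g/ (velar) → [ŋ]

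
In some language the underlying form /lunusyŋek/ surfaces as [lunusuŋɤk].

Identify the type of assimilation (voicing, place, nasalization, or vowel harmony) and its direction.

vowel harmony, progressive

/y/→[u] /e/→[ɤ].
Vowels agree with the first vowel, so the harmony is progressive.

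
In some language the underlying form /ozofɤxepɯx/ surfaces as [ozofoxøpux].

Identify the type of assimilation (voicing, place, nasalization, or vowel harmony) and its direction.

vowel harmony, progressive

/ɤ/→[o] /e/→[ø] /ɯ/→[u].
Vowels agree with the first vowel, so the harmony is progressive.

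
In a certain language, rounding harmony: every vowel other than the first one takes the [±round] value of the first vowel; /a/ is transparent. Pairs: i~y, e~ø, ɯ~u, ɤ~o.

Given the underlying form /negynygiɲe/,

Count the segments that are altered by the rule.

2

/y/ harmonizes with /e/ ([-round]) → [i]
/y/ harmonizes with /e/ ([-round]) → [i]
2 segments change.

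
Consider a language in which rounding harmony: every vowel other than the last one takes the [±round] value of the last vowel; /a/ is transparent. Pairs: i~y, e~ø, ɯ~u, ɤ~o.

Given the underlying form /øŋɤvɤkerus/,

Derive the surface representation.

[øŋovokørus]

/ɤ/ harmonizes with /u/ ([+round]) → [o]
/ɤ/ harmonizes with /u/ ([+round]) → [o]
/e/ harmonizes with /u/ ([+round]) → [ø]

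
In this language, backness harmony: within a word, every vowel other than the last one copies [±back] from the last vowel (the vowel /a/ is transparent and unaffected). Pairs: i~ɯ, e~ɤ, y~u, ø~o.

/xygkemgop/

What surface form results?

/y/ harmonizes with /o/ ([+back]) → [u]
/e/ harmonizes with /o/ ([+back]) → [ɤ]

[xugkɤmgop]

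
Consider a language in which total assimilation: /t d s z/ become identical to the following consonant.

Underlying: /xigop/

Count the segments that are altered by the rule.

0

No segment meets the rule's conditions.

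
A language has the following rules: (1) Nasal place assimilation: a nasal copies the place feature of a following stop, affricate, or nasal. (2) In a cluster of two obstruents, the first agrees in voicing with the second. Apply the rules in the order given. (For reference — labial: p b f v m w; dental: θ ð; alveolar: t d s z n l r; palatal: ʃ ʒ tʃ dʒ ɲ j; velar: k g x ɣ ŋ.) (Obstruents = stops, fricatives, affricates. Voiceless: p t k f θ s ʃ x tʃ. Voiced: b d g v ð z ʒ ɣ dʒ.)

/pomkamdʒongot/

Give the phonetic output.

[poŋkaɲdʒoŋgot]

Rule 1: /m/ before /k/ (velar) → [ŋ]
Rule 1: /m/ before /dʒ/ (palatal) → [ɲ]
Rule 1: /n/ before /g/ (velar) → [ŋ]
After rule 1: poŋkaɲdʒoŋgot
Rule 2: no segment meets the rule's conditions; no change.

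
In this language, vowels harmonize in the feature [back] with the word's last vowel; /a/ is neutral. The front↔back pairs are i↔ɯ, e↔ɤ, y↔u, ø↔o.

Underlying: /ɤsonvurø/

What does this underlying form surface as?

[esønvyrø]

/ɤ/ harmonizes with /ø/ ([-back]) → [e]
/o/ harmonizes with /ø/ ([-back]) → [ø]
/u/ harmonizes with /ø/ ([-back]) → [y]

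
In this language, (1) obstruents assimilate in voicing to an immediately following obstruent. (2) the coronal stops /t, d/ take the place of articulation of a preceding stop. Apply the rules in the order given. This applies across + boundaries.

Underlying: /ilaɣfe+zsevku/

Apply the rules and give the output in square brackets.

Rule 1: /ɣ/ before /f/ (voiceless) → [x]
Rule 1: /z/ before /s/ (voiceless) → [s]
Rule 1: /v/ before /k/ (voiceless) → [f]
After rule 1: ilaxfe+ssefku
Rule 2: no segment meets the rule's conditions; no change.

[ilaxfe+ssefku]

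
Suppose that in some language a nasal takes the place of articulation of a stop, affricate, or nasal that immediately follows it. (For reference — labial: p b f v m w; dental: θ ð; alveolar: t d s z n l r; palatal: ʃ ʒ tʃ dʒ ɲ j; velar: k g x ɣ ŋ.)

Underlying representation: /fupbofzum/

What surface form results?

[fupbofzum]

no segment meets the rule's conditions; no change.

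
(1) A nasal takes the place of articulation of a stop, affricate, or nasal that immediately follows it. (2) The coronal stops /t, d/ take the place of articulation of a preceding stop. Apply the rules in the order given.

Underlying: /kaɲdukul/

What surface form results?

Rule 1: /ɲ/ before /d/ (alveolar) → [n]
After rule 1: kandukul
Rule 2: no segment meets the rule's conditions; no change.

[kandukul]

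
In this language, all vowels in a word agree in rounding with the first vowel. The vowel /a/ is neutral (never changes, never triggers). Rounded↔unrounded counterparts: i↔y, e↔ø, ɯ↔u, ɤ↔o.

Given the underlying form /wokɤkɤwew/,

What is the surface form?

[wokokowøw]

/ɤ/ harmonizes with /o/ ([+round]) → [o]
/ɤ/ harmonizes with /o/ ([+round]) → [o]
/e/ harmonizes with /o/ ([+round]) → [ø]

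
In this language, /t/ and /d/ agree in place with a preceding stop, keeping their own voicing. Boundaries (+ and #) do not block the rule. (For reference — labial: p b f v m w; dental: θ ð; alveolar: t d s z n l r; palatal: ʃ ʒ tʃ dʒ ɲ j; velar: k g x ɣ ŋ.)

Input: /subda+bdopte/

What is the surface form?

[subba+bboppe]

/d/ after /b/ (labial) → [b]
/d/ after /b/ (labial) → [b]
/t/ after /p/ (labial) → [p]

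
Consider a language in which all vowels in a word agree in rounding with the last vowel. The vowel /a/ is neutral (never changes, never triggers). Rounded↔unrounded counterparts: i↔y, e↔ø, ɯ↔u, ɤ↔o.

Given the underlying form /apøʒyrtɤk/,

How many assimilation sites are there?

2

/ø/ harmonizes with /ɤ/ ([-round]) → [e]
/y/ harmonizes with /ɤ/ ([-round]) → [i]
2 segments change.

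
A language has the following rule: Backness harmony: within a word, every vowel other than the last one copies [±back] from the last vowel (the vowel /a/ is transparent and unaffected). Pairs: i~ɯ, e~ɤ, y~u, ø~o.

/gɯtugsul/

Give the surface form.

no segment meets the rule's conditions; no change.

[gɯtugsul]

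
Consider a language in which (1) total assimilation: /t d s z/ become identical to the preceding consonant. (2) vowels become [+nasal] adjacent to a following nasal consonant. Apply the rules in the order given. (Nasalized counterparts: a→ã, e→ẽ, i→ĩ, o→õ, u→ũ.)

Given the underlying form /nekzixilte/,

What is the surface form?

Rule 1: /z/ after /k/ → [k] (total assimilation)
Rule 1: /t/ after /l/ → [l] (total assimilation)
After rule 1: nekkixille
Rule 2: no segment meets the rule's conditions; no change.

[nekkixille]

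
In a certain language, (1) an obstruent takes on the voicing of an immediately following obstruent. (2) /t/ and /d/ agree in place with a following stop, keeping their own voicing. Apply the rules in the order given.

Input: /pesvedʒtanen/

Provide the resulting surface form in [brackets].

[pezvetʃtanen]

Rule 1: /s/ before /v/ (voiced) → [z]
Rule 1: /dʒ/ before /t/ (voiceless) → [tʃ]
After rule 1: pezvetʃtanen
Rule 2: no segment meets the rule's conditions; no change.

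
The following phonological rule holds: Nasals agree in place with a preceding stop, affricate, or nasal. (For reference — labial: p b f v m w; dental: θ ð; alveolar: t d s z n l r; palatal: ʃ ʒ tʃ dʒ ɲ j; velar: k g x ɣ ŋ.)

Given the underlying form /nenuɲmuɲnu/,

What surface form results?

/m/ after /ɲ/ (palatal) → [ɲ]
/n/ after /ɲ/ (palatal) → [ɲ]

[nenuɲɲuɲɲu]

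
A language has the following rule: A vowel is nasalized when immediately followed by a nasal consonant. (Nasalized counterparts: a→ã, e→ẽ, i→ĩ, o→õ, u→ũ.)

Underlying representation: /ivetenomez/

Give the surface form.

/e/ before nasal /n/ → [ẽ]
/o/ before nasal /m/ → [õ]

[ivetẽnõmez]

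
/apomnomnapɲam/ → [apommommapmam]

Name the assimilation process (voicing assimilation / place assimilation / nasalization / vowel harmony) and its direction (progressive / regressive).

/n/→[m] /n/→[m] /ɲ/→[m].
Each target copies a feature from the preceding segment, so the direction is progressive.

place assimilation, progressive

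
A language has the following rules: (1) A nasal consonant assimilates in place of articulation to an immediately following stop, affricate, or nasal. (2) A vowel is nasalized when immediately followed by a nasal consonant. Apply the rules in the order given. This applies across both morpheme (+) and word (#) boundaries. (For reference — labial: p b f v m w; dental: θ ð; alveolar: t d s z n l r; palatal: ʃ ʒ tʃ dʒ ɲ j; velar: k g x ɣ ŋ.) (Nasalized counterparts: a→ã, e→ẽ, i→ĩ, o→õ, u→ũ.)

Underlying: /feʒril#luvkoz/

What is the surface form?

[feʒril#luvkoz]

Rule 1: no segment meets the rule's conditions; no change.
After rule 1: feʒril#luvkoz
Rule 2: no segment meets the rule's conditions; no change.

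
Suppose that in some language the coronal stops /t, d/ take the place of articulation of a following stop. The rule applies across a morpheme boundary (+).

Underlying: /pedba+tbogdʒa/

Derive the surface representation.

[pebba+pbogdʒa]

/d/ before /b/ (labial) → [b]
/t/ before /b/ (labial) → [p]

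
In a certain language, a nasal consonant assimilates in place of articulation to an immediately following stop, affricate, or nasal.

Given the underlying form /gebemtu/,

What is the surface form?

/m/ before /t/ (alveolar) → [n]

[gebentu]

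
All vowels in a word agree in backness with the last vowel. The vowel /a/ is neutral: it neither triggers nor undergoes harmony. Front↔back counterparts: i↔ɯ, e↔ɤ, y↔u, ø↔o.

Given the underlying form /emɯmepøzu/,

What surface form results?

[ɤmɯmɤpozu]

/e/ harmonizes with /u/ ([+back]) → [ɤ]
/e/ harmonizes with /u/ ([+back]) → [ɤ]
/ø/ harmonizes with /u/ ([+back]) → [o]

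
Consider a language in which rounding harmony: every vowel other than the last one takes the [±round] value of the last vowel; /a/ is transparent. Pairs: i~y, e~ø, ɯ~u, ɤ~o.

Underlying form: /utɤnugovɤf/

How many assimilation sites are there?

/u/ harmonizes with /ɤ/ ([-round]) → [ɯ]
/u/ harmonizes with /ɤ/ ([-round]) → [ɯ]
/o/ harmonizes with /ɤ/ ([-round]) → [ɤ]
3 segments change.

3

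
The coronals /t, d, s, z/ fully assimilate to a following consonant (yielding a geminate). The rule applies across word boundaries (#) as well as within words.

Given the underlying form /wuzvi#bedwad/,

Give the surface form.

[wuvvi#bewwad]

/z/ before /v/ → [v] (total assimilation)
/d/ before /w/ → [w] (total assimilation)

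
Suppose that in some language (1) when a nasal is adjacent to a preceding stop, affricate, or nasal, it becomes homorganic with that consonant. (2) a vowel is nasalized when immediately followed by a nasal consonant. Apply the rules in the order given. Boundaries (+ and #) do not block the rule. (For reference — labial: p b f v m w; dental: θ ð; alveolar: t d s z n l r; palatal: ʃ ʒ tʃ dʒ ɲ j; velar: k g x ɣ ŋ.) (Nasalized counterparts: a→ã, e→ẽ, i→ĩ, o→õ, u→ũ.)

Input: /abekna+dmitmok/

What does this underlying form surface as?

[abekŋa+dnitnok]

Rule 1: /n/ after /k/ (velar) → [ŋ]
Rule 1: /m/ after /d/ (alveolar) → [n]
Rule 1: /m/ after /t/ (alveolar) → [n]
After rule 1: abekŋa+dnitnok
Rule 2: no segment meets the rule's conditions; no change.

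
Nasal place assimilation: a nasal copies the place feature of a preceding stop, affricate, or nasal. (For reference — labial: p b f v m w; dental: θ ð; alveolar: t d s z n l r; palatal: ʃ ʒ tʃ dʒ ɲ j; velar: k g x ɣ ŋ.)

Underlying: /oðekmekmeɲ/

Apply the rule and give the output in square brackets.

[oðekŋekŋeɲ]

/m/ after /k/ (velar) → [ŋ]
/m/ after /k/ (velar) → [ŋ]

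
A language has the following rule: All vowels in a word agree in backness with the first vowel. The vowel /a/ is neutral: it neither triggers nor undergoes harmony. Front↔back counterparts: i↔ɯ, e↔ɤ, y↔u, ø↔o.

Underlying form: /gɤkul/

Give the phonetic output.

[gɤkul]

no segment meets the rule's conditions; no change.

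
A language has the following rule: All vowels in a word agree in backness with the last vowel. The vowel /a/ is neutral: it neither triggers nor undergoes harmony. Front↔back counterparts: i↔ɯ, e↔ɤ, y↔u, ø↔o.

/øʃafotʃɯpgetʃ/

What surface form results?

[øʃaføtʃipgetʃ]

/o/ harmonizes with /e/ ([-back]) → [ø]
/ɯ/ harmonizes with /e/ ([-back]) → [i]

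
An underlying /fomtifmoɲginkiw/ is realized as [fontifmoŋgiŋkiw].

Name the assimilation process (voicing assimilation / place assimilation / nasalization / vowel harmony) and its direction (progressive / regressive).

place assimilation, regressive

/m/→[n] /ɲ/→[ŋ] /n/→[ŋ].
Each target copies a feature from the following segment, so the direction is regressive.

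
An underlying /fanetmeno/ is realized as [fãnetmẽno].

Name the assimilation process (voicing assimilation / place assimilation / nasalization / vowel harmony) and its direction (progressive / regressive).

/a/→[ã] /e/→[ẽ].
Each target copies a feature from the following segment, so the direction is regressive.

nasalization, regressive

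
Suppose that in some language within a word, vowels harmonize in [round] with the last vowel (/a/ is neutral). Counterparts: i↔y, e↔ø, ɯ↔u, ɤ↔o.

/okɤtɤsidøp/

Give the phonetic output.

[okotosydøp]

/ɤ/ harmonizes with /ø/ ([+round]) → [o]
/ɤ/ harmonizes with /ø/ ([+round]) → [o]
/i/ harmonizes with /ø/ ([+round]) → [y]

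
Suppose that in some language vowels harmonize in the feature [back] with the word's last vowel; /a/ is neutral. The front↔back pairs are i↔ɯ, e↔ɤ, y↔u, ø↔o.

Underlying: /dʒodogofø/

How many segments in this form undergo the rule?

/o/ harmonizes with /ø/ ([-back]) → [ø]
/o/ harmonizes with /ø/ ([-back]) → [ø]
/o/ harmonizes with /ø/ ([-back]) → [ø]
3 segments change.

3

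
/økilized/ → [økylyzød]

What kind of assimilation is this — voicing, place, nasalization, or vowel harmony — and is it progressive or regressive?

/i/→[y] /i/→[y] /e/→[ø].
Vowels agree with the first vowel, so the harmony is progressive.

vowel harmony, progressive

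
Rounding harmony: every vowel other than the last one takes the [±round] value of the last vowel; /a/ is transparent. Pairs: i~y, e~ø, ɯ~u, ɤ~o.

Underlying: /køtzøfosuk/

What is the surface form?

[køtzøfosuk]

no segment meets the rule's conditions; no change.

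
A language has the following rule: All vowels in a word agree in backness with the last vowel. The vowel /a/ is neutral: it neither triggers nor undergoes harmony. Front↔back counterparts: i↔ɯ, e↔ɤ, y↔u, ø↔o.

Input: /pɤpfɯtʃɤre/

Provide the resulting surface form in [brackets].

/ɤ/ harmonizes with /e/ ([-back]) → [e]
/ɯ/ harmonizes with /e/ ([-back]) → [i]
/ɤ/ harmonizes with /e/ ([-back]) → [e]

[pepfitʃere]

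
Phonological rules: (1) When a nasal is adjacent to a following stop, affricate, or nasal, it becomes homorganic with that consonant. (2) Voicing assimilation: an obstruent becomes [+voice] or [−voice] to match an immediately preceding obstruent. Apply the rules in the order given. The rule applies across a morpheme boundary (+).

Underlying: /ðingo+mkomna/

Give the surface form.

Rule 1: /n/ before /g/ (velar) → [ŋ]
Rule 1: /m/ before /k/ (velar) → [ŋ]
Rule 1: /m/ before /n/ (alveolar) → [n]
After rule 1: ðiŋgo+ŋkonna
Rule 2: no segment meets the rule's conditions; no change.

[ðiŋgo+ŋkonna]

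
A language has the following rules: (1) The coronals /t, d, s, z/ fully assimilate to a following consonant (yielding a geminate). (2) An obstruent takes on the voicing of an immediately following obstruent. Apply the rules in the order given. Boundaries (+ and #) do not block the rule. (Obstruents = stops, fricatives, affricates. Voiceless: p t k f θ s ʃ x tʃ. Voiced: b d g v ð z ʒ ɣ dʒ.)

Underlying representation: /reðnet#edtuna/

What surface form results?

Rule 1: /d/ before /t/ → [t] (total assimilation)
After rule 1: reðnet#ettuna
Rule 2: no segment meets the rule's conditions; no change.

[reðnet#ettuna]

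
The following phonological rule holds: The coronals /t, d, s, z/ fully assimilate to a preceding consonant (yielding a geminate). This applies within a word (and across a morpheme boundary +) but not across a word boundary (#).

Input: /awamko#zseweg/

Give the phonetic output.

[awamko#zzeweg]

/s/ after /z/ → [z] (total assimilation)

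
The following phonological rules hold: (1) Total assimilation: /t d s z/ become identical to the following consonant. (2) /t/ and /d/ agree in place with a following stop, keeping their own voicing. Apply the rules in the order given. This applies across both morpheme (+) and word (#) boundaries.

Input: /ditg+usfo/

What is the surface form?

Rule 1: /t/ before /g/ → [g] (total assimilation)
Rule 1: /s/ before /f/ → [f] (total assimilation)
After rule 1: digg+uffo
Rule 2: no segment meets the rule's conditions; no change.

[digg+uffo]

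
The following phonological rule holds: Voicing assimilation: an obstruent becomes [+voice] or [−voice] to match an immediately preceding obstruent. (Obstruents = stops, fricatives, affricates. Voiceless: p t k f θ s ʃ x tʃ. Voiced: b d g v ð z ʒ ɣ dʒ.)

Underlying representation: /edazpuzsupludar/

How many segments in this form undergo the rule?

/p/ after /z/ (voiced) → [b]
/s/ after /z/ (voiced) → [z]
2 segments change.

2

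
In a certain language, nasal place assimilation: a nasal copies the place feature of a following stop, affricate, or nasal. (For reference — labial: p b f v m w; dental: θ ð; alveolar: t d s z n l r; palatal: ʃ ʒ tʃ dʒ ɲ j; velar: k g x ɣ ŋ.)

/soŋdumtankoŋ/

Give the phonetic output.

/ŋ/ before /d/ (alveolar) → [n]
/m/ before /t/ (alveolar) → [n]
/n/ before /k/ (velar) → [ŋ]

[sonduntaŋkoŋ]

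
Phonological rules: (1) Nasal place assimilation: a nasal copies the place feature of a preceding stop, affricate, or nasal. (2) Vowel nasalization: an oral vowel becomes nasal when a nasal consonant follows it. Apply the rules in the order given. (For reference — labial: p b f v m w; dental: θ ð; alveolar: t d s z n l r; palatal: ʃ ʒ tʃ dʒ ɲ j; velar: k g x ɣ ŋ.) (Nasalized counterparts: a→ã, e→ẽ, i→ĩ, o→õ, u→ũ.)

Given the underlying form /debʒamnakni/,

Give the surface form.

[debʒãmmakŋi]

Rule 1: /n/ after /m/ (labial) → [m]
Rule 1: /n/ after /k/ (velar) → [ŋ]
After rule 1: debʒammakŋi
Rule 2: /a/ before nasal /m/ → [ã]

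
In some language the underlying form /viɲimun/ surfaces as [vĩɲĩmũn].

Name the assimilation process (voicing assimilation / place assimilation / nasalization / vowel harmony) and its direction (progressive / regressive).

nasalization, regressive

/i/→[ĩ] /i/→[ĩ] /u/→[ũ].
Each target copies a feature from the following segment, so the direction is regressive.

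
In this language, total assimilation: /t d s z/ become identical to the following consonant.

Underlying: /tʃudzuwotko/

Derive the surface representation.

/d/ before /z/ → [z] (total assimilation)
/t/ before /k/ → [k] (total assimilation)

[tʃuzzuwokko]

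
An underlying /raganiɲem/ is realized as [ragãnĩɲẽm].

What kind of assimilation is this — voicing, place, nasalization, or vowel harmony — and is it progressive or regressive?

/a/→[ã] /i/→[ĩ] /e/→[ẽ].
Each target copies a feature from the following segment, so the direction is regressive.

nasalization, regressive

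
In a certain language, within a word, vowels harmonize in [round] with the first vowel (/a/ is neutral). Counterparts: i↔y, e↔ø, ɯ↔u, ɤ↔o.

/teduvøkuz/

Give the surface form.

[tedɯvekɯz]

/u/ harmonizes with /e/ ([-round]) → [ɯ]
/ø/ harmonizes with /e/ ([-round]) → [e]
/u/ harmonizes with /e/ ([-round]) → [ɯ]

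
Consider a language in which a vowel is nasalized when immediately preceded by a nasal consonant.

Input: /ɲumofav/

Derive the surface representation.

/u/ after nasal /ɲ/ → [ũ]
/o/ after nasal /m/ → [õ]

[ɲũmõfav]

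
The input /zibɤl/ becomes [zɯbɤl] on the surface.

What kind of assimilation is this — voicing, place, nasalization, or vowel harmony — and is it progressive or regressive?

vowel harmony, regressive

/i/→[ɯ].
Vowels agree with the last vowel, so the harmony is regressive.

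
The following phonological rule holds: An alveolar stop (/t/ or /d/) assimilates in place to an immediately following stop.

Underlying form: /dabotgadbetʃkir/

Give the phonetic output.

/t/ before /g/ (velar) → [k]
/d/ before /b/ (labial) → [b]

[dabokgabbetʃkir]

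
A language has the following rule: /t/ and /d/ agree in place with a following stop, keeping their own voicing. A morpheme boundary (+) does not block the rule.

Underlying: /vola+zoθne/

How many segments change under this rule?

0

No segment meets the rule's conditions.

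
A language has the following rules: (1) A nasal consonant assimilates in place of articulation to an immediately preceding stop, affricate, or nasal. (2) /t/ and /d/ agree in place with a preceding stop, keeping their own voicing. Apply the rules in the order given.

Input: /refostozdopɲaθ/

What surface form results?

[refostozdopmaθ]

Rule 1: /ɲ/ after /p/ (labial) → [m]
After rule 1: refostozdopmaθ
Rule 2: no segment meets the rule's conditions; no change.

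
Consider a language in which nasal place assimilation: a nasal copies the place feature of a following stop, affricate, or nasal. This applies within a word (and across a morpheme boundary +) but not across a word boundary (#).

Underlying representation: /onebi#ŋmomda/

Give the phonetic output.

[onebi#mmonda]

/ŋ/ before /m/ (labial) → [m]
/m/ before /d/ (alveolar) → [n]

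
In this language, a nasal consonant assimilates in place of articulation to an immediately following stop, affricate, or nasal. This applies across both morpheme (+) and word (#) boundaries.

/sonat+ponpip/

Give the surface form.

/n/ before /p/ (labial) → [m]

[sonat+pompip]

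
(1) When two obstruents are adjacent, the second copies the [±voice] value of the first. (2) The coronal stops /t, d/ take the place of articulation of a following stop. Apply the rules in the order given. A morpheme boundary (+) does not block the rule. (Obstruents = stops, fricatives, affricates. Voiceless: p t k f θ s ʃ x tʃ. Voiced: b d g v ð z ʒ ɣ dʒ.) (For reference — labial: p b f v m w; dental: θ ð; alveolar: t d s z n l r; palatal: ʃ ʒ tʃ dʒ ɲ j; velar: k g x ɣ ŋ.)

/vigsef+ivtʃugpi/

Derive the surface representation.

[vigzef+ivdʒugbi]

Rule 1: /s/ after /g/ (voiced) → [z]
Rule 1: /tʃ/ after /v/ (voiced) → [dʒ]
Rule 1: /p/ after /g/ (voiced) → [b]
After rule 1: vigzef+ivdʒugbi
Rule 2: no segment meets the rule's conditions; no change.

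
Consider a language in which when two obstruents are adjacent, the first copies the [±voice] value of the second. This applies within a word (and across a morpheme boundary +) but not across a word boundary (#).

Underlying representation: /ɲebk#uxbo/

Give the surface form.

[ɲepk#uɣbo]

/b/ before /k/ (voiceless) → [p]
/x/ before /b/ (voiced) → [ɣ]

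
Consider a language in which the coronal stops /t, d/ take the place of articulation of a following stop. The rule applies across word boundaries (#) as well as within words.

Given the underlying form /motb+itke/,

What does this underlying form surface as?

[mopb+ikke]

/t/ before /b/ (labial) → [p]
/t/ before /k/ (velar) → [k]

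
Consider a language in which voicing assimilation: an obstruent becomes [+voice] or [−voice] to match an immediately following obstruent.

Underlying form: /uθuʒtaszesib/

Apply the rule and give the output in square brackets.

/ʒ/ before /t/ (voiceless) → [ʃ]
/s/ before /z/ (voiced) → [z]

[uθuʃtazzesib]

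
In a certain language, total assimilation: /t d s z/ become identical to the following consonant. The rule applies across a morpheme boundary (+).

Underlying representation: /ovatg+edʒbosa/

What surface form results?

/t/ before /g/ → [g] (total assimilation)

[ovagg+edʒbosa]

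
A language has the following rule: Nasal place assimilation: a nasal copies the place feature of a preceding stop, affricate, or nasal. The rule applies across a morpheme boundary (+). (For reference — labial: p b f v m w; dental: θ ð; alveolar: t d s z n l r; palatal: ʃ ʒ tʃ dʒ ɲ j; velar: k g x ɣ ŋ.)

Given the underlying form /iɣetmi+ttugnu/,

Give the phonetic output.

/m/ after /t/ (alveolar) → [n]
/n/ after /g/ (velar) → [ŋ]

[iɣetni+ttugŋu]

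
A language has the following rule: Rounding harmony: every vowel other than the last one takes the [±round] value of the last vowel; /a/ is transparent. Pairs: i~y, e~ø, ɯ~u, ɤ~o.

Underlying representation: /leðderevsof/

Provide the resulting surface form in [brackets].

[løðdørøvsof]

/e/ harmonizes with /o/ ([+round]) → [ø]
/e/ harmonizes with /o/ ([+round]) → [ø]
/e/ harmonizes with /o/ ([+round]) → [ø]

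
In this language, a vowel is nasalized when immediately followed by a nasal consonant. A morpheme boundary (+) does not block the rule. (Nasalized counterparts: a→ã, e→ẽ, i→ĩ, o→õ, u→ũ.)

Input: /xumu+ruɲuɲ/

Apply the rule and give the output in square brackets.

[xũmu+rũɲũɲ]

/u/ before nasal /m/ → [ũ]
/u/ before nasal /ɲ/ → [ũ]
/u/ before nasal /ɲ/ → [ũ]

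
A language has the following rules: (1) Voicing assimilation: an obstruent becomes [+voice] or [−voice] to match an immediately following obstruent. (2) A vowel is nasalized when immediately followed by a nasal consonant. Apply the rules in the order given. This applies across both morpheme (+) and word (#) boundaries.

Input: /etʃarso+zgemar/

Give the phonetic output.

Rule 1: no segment meets the rule's conditions; no change.
After rule 1: etʃarso+zgemar
Rule 2: /e/ before nasal /m/ → [ẽ]

[etʃarso+zgẽmar]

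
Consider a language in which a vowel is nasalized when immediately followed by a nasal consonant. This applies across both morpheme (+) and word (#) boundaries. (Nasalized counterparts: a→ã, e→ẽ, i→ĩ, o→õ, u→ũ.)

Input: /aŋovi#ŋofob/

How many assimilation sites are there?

2

/a/ before nasal /ŋ/ → [ã]
/i/ before nasal /ŋ/ → [ĩ]
2 segments change.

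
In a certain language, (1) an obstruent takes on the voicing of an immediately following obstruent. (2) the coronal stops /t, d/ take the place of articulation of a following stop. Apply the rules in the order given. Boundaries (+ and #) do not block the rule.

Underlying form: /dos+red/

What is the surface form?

Rule 1: no segment meets the rule's conditions; no change.
After rule 1: dos+red
Rule 2: no segment meets the rule's conditions; no change.

[dos+red]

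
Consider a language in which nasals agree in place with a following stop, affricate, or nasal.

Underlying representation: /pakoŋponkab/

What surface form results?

[pakompoŋkab]

/ŋ/ before /p/ (labial) → [m]
/n/ before /k/ (velar) → [ŋ]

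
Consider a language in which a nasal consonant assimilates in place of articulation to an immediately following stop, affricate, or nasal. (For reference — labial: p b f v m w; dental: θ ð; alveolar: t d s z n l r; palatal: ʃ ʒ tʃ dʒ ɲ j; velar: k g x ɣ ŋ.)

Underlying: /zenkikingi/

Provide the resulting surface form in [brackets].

[zeŋkikiŋgi]

/n/ before /k/ (velar) → [ŋ]
/n/ before /g/ (velar) → [ŋ]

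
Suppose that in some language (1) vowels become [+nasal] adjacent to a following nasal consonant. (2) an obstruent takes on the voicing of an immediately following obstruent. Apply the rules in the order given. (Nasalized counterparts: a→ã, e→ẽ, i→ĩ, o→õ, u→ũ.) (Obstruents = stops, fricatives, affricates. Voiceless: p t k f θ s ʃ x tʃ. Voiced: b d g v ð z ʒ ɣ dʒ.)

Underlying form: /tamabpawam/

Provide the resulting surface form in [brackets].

[tãmappawãm]

Rule 1: /a/ before nasal /m/ → [ã]
Rule 1: /a/ before nasal /m/ → [ã]
After rule 1: tãmabpawãm
Rule 2: /b/ before /p/ (voiceless) → [p]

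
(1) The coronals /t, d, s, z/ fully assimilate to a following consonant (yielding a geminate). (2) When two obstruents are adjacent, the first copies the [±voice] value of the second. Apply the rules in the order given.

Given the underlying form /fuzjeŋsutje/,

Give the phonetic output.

Rule 1: /z/ before /j/ → [j] (total assimilation)
Rule 1: /t/ before /j/ → [j] (total assimilation)
After rule 1: fujjeŋsujje
Rule 2: no segment meets the rule's conditions; no change.

[fujjeŋsujje]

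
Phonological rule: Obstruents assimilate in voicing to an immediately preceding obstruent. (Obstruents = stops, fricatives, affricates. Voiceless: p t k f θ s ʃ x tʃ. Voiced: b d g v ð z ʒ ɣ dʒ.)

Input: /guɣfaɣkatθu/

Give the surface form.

[guɣvaɣgatθu]

/f/ after /ɣ/ (voiced) → [v]
/k/ after /ɣ/ (voiced) → [g]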